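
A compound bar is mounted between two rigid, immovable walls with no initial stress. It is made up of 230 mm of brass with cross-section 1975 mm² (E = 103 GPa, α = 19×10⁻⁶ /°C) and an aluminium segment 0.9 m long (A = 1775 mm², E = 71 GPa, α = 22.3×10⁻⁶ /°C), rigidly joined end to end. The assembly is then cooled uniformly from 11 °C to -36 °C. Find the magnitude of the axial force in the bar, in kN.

P ≈ 139 kN (tensile)

With the walls removed the bar would change length by δ_free = Σ αᵢΔT Lᵢ = 19×10⁻⁶×47×230 + 22.3×10⁻⁶×47×900 = 1.149 mm.
The walls prevent any net length change, so an axial force P (same in every segment) develops. Compatibility: P · Σ Lᵢ/(AᵢEᵢ) = δ_free.
The series flexibility is Σ Lᵢ/(AᵢEᵢ) = 230/(1975×103×10³) + 900/(1775×71×10³) = 8.272×10⁻⁶ mm/N.
So P = 1.149 / 8.272×10⁻⁶ = 138.9 kN, tensile.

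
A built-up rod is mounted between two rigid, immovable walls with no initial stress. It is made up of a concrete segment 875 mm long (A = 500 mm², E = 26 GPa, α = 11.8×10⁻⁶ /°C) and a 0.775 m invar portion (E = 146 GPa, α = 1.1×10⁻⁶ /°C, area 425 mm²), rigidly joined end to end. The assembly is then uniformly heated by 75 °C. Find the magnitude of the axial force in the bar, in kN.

P ≈ 10.5 kN (compressive)

Free thermal expansion of the whole bar: Σ αᵢΔT Lᵢ = 11.8×10⁻⁶×75×875 + 1.1×10⁻⁶×75×775 = 0.8383 mm.
The walls prevent any net length change, so an axial force P (same in every segment) develops. Compatibility: P · Σ Lᵢ/(AᵢEᵢ) = δ_free.
The series flexibility is Σ Lᵢ/(AᵢEᵢ) = 875/(500×26×10³) + 775/(425×146×10³) = 7.98×10⁻⁵ mm/N.
P = 0.8383 / 7.98×10⁻⁵ = 10510 N = 10.51 kN, compressive.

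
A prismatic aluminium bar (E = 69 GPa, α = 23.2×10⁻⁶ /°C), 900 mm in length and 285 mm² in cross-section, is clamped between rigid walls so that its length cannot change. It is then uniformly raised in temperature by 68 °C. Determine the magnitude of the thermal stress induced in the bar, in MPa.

Because both ends are immovable the net strain is zero, and the suppressed thermal strain is αΔT = 23.2×10⁻⁶ × 68 = 1577.6×10⁻⁶.
Hence σ = E·αΔT = 69×10³ × 1577.6×10⁻⁶ = 108.9 MPa, compressive.

σ ≈ 109 MPa (compressive)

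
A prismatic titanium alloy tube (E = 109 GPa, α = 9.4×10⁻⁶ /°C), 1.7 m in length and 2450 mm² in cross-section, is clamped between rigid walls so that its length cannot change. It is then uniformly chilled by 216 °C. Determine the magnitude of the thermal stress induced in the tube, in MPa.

σ ≈ 221 MPa (tensile)

With length fixed, the mechanical strain must cancel the thermal strain αΔT = 9.4×10⁻⁶ × 216 = 2030.4×10⁻⁶.
Hence σ = E·αΔT = 109×10³ × 2030.4×10⁻⁶ = 221.3 MPa, tensile.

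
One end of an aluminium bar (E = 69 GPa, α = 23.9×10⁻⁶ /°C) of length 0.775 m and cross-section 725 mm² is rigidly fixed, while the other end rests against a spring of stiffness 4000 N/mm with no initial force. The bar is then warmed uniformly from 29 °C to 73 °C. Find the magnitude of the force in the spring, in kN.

Free thermal expansion: δ_free = αΔT L = 23.9×10⁻⁶ × 44 × 775 = 0.815 mm.
Let P be the compressive force at the spring. The bar shortens elastically by PL/(AE) and the spring compresses by P/k; together these equal δ_free.
So P = δ_free / [L/(AE) + 1/k] = 0.815 / [ 775/(725×69×10³) + 1/(4000) ].
P = 0.815 / 0.0002655 = 3070 N.

P ≈ 3.07 kN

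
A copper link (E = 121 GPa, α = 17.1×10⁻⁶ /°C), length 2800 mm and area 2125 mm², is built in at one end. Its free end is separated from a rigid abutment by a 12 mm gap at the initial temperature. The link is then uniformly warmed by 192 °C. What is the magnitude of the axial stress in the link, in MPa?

σ ≈ 0 MPa

Free thermal elongation = αΔT L = 17.1×10⁻⁶ × 192 × 2800 = 9.193 mm.
Since δ_free = 9.19 mm is less than the 12 mm gap, the link never touches the wall. No axial force develops.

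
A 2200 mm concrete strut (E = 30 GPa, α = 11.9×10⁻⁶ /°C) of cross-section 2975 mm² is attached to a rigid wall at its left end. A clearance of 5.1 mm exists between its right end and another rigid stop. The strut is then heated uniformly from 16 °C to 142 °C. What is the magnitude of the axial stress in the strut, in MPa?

Free thermal elongation = αΔT L = 11.9×10⁻⁶ × 126 × 2200 = 3.299 mm.
Since δ_free = 3.3 mm is less than the 5.1 mm gap, the strut never touches the wall. No axial force develops.

σ ≈ 0 MPa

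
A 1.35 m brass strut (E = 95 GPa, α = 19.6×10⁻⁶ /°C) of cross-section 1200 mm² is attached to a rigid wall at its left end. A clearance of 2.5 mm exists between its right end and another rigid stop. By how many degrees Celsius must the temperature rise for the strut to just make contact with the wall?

ΔT ≈ 94.5 °C

Contact occurs when the free expansion equals the gap: αΔT L = 2.5 mm.
ΔT = 2.5 / (19.6×10⁻⁶ × 1350) = 94.48 °C.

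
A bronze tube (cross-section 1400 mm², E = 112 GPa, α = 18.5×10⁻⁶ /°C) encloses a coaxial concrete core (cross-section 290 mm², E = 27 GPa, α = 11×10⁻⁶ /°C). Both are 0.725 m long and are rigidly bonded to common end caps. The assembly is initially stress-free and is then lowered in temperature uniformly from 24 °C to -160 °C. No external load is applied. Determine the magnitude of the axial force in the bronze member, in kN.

P ≈ 10.3 kN (tensile in the bronze)

Both members must finish at the same length. With the larger α, the bronze tends to over-contract; the plates restrain it, putting the bronze in tension and the concrete in compression. With no external load the two internal forces are equal and opposite, magnitude P.
Compatibility of the two members (thermal + elastic change equal): (α₁ − α₂)ΔT = P·[1/(A₁E₁) + 1/(A₂E₂)].
|α₁ − α₂|·ΔT = 7.5×10⁻⁶ × 184 = 0.00138.
1/(A₁E₁) + 1/(A₂E₂) = 1/(1400×112×10³) + 1/(290×27×10³) = 1.341×10⁻⁷ N⁻¹.
P = 0.00138 / 1.341×10⁻⁷ = 10290 N = 10.29 kN.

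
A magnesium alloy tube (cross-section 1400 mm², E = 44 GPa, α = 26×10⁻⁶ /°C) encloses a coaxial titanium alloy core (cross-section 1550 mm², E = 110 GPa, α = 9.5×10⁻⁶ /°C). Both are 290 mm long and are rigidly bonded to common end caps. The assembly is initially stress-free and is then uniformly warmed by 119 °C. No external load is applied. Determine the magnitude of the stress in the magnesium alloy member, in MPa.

The magnesium alloy has the larger α, so on heating it would change length more than the titanium alloy if both were free. The rigid plates force a common final length, so the magnesium alloy is put into compression and the titanium alloy into tension, with equal and opposite forces P (no external load).
Equating the net (thermal + elastic) strains gives |α₁ − α₂|·ΔT = P·[1/(A₁E₁) + 1/(A₂E₂)].
|α₁ − α₂|·ΔT = 16.5×10⁻⁶ × 119 = 0.001963.
1/(A₁E₁) + 1/(A₂E₂) = 1/(1400×44×10³) + 1/(1550×110×10³) = 2.21×10⁻⁸ N⁻¹.
P = 0.001963 / 2.21×10⁻⁸ = 88850 N = 88.85 kN.
σ_{magnesium alloy} = P/A₁ = 88850/1400 = 63.46 MPa, compressive.

σ ≈ 63.5 MPa (compressive)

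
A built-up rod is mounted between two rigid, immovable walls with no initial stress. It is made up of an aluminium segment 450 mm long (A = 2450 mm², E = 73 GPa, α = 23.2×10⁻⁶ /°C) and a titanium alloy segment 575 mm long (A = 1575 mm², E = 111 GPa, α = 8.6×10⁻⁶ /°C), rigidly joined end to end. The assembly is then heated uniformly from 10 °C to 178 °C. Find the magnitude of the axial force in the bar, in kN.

P ≈ 445 kN (compressive)

With the walls removed the bar would change length by δ_free = Σ αᵢΔT Lᵢ = 23.2×10⁻⁶×168×450 + 8.6×10⁻⁶×168×575 = 2.585 mm.
The walls prevent any net length change, so an axial force P (same in every segment) develops. Compatibility: P · Σ Lᵢ/(AᵢEᵢ) = δ_free.
Σ Lᵢ/(AᵢEᵢ) = 450/(2450×73×10³) + 575/(1575×111×10³) = 5.805×10⁻⁶ mm/N.
So P = 2.585 / 5.805×10⁻⁶ = 445.2 kN, compressive.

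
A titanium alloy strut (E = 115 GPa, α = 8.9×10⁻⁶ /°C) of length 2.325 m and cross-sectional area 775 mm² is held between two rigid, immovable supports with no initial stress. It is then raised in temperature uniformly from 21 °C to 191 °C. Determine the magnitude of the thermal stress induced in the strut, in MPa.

The supports are rigid, so the total axial strain is zero. The restrained thermal strain is ε = αΔT = 8.9×10⁻⁶ × 170 = 1513×10⁻⁶.
The stress required to suppress this strain is σ = Eε = 115×10³ × 1513×10⁻⁶ = 174 MPa, compressive since the strut is trying to expand.

σ ≈ 174 MPa (compressive)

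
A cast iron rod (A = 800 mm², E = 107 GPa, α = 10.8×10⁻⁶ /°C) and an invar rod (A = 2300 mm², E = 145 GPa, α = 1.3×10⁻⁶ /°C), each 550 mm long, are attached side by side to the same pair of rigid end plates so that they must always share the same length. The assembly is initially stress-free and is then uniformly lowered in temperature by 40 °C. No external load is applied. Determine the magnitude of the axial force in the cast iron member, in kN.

Equilibrium of a rigid end plate with no external load gives equal and opposite internal forces ±P in the two members. Since α_{cast iron} > α_{invar}, cooling drives the cast iron into tension and the invar into compression.
Equating the net (thermal + elastic) strains gives |α₁ − α₂|·ΔT = P·[1/(A₁E₁) + 1/(A₂E₂)].
|α₁ − α₂|·ΔT = 9.5×10⁻⁶ × 40 = 0.00038.
1/(A₁E₁) + 1/(A₂E₂) = 1/(800×107×10³) + 1/(2300×145×10³) = 1.468×10⁻⁸ N⁻¹.
P = 0.00038 / 1.468×10⁻⁸ = 25880 N = 25.88 kN.

P ≈ 25.9 kN (tensile in the cast iron)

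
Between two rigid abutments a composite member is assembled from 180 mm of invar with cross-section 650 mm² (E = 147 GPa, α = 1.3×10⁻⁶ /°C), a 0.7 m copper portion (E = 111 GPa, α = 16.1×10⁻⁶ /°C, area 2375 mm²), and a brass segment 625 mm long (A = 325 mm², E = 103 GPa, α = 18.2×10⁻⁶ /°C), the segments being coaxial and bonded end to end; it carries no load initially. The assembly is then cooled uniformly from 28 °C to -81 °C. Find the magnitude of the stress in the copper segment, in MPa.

σ ≈ 45.2 MPa (tensile)

With the walls removed the bar would change length by δ_free = Σ αᵢΔT Lᵢ = 1.3×10⁻⁶×109×180 + 16.1×10⁻⁶×109×700 + 18.2×10⁻⁶×109×625 = 2.494 mm.
The walls prevent any net length change, so an axial force P (same in every segment) develops. Compatibility: P · Σ Lᵢ/(AᵢEᵢ) = δ_free.
The series flexibility is Σ Lᵢ/(AᵢEᵢ) = 180/(650×147×10³) + 700/(2375×111×10³) + 625/(325×103×10³) = 2.321×10⁻⁵ mm/N.
So P = 2.494 / 2.321×10⁻⁵ = 107.4 kN, tensile.
σ_{copper} = P / A = 107400 / 2375 = 45.24 MPa.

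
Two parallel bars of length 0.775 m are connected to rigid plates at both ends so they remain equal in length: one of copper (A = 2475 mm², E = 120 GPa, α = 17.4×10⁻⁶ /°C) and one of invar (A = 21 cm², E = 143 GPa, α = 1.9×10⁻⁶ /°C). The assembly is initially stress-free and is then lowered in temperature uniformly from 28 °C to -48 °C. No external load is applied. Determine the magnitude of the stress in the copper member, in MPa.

Equilibrium of a rigid end plate with no external load gives equal and opposite internal forces ±P in the two members. Since α_{copper} > α_{invar}, cooling drives the copper into tension and the invar into compression.
Compatibility of the two members (thermal + elastic change equal): (α₁ − α₂)ΔT = P·[1/(A₁E₁) + 1/(A₂E₂)].
|α₁ − α₂|·ΔT = 15.5×10⁻⁶ × 76 = 0.001178.
1/(A₁E₁) + 1/(A₂E₂) = 1/(2475×120×10³) + 1/(2100×143×10³) = 6.697×10⁻⁹ N⁻¹.
So P = 0.001178 / 6.697×10⁻⁹ = 175.9 kN.
σ_{copper} = P/A₁ = 175900/2475 = 71.07 MPa, tensile.

σ ≈ 71.1 MPa (tensile)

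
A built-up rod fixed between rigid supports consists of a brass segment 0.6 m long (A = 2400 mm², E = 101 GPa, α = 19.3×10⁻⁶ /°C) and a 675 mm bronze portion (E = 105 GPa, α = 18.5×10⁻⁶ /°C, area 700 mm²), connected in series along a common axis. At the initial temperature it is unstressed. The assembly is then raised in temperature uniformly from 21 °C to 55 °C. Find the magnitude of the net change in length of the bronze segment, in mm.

|ΔL| ≈ 0.22 mm

Free thermal expansion of the whole bar: Σ αᵢΔT Lᵢ = 19.3×10⁻⁶×34×600 + 18.5×10⁻⁶×34×675 = 0.8183 mm.
Since the ends are fixed, an axial force P builds up, equal in every segment, with P · Σ Lᵢ/(AᵢEᵢ) = δ_free.
The series flexibility is Σ Lᵢ/(AᵢEᵢ) = 600/(2400×101×10³) + 675/(700×105×10³) = 1.166×10⁻⁵ mm/N.
Hence P = δ_free / Σ(L/AE) = 0.8183/1.166×10⁻⁵ = 70.19 kN (compressive).
For the bronze segment, free thermal change = 18.5×10⁻⁶×34×675 = 0.4246 mm and elastic change from P = 70190×675/(700×105×10³) = 0.6446 mm; these oppose, so the net change is 0.22 mm (segment shortens).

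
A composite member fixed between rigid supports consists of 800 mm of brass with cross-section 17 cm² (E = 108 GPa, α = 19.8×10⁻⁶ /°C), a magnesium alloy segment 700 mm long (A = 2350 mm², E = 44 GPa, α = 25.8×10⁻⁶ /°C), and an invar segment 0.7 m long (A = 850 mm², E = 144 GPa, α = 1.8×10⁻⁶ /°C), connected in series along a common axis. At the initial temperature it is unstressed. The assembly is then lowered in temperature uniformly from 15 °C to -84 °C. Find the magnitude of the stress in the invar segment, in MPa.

With the walls removed the bar would change length by δ_free = Σ αᵢΔT Lᵢ = 19.8×10⁻⁶×99×800 + 25.8×10⁻⁶×99×700 + 1.8×10⁻⁶×99×700 = 3.481 mm.
The walls prevent any net length change, so an axial force P (same in every segment) develops. Compatibility: P · Σ Lᵢ/(AᵢEᵢ) = δ_free.
The series flexibility is Σ Lᵢ/(AᵢEᵢ) = 800/(1700×108×10³) + 700/(2350×44×10³) + 700/(850×144×10³) = 1.685×10⁻⁵ mm/N.
Hence P = δ_free / Σ(L/AE) = 3.481/1.685×10⁻⁵ = 206.6 kN (tensile).
σ_{invar} = P / A = 206600 / 850 = 243.1 MPa.

σ ≈ 243 MPa (tensile)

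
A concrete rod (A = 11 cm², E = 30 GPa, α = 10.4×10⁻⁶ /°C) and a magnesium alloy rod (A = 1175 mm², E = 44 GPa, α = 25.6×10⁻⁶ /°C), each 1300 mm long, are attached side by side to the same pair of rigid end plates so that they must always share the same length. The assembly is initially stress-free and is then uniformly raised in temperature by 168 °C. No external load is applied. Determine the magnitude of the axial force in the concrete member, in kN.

P ≈ 51.4 kN (tensile in the concrete)

Equilibrium of a rigid end plate with no external load gives equal and opposite internal forces ±P in the two members. Since α_{magnesium alloy} > α_{concrete}, heating drives the magnesium alloy into compression and the concrete into tension.
Setting the final lengths equal and cancelling L: (α₁ − α₂)ΔT = P/(A₁E₁) + P/(A₂E₂).
|α₁ − α₂|·ΔT = 15.2×10⁻⁶ × 168 = 0.002554.
1/(A₁E₁) + 1/(A₂E₂) = 1/(1100×30×10³) + 1/(1175×44×10³) = 4.965×10⁻⁸ N⁻¹.
So P = 0.002554 / 4.965×10⁻⁸ = 51.44 kN.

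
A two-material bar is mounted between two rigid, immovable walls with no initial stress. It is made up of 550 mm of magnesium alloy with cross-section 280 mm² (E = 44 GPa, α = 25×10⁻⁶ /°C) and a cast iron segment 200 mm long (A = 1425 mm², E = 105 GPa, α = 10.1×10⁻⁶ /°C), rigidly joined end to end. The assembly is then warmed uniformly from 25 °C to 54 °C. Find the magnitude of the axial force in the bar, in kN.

P ≈ 9.95 kN (compressive)

If the supports were absent, the total length change would be Σ αᵢΔT Lᵢ = 25×10⁻⁶×29×550 + 10.1×10⁻⁶×29×200 = 0.4573 mm.
Since the ends are fixed, an axial force P builds up, equal in every segment, with P · Σ Lᵢ/(AᵢEᵢ) = δ_free.
The series flexibility is Σ Lᵢ/(AᵢEᵢ) = 550/(280×44×10³) + 200/(1425×105×10³) = 4.598×10⁻⁵ mm/N.
So P = 0.4573 / 4.598×10⁻⁵ = 9.946 kN, compressive.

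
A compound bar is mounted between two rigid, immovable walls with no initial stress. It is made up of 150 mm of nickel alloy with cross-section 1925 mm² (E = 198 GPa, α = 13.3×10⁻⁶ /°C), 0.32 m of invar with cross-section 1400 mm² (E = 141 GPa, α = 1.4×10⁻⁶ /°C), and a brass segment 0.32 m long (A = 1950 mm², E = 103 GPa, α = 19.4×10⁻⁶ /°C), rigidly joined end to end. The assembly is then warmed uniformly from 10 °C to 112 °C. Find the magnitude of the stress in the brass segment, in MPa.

With the walls removed the bar would change length by δ_free = Σ αᵢΔT Lᵢ = 13.3×10⁻⁶×102×150 + 1.4×10⁻⁶×102×320 + 19.4×10⁻⁶×102×320 = 0.8824 mm.
The rigid supports impose zero overall length change; the single axial force P common to all segments must satisfy P Σ Lᵢ/(AᵢEᵢ) = δ_free.
Σ Lᵢ/(AᵢEᵢ) = 150/(1925×198×10³) + 320/(1400×141×10³) + 320/(1950×103×10³) = 3.608×10⁻⁶ mm/N.
So P = 0.8824 / 3.608×10⁻⁶ = 244.6 kN, compressive.
σ_{brass} = P / A = 244600 / 1950 = 125.4 MPa.

σ ≈ 125 MPa (compressive)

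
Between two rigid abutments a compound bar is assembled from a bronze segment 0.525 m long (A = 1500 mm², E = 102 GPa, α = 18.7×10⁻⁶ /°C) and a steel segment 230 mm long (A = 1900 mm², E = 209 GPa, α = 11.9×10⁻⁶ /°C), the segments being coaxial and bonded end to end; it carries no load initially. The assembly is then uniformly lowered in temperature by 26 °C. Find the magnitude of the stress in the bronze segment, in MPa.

σ ≈ 54.3 MPa (tensile)

Free thermal contraction of the whole bar: Σ αᵢΔT Lᵢ = 18.7×10⁻⁶×26×525 + 11.9×10⁻⁶×26×230 = 0.3264 mm.
The rigid supports impose zero overall length change; the single axial force P common to all segments must satisfy P Σ Lᵢ/(AᵢEᵢ) = δ_free.
The series flexibility is Σ Lᵢ/(AᵢEᵢ) = 525/(1500×102×10³) + 230/(1900×209×10³) = 4.011×10⁻⁶ mm/N.
So P = 0.3264 / 4.011×10⁻⁶ = 81.39 kN, tensile.
σ_{bronze} = P / A = 81390 / 1500 = 54.26 MPa.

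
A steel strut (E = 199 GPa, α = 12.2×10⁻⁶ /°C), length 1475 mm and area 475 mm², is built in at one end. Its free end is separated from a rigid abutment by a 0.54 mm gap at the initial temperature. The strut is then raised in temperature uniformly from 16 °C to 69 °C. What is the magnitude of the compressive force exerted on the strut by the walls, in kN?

If the wall were absent the strut would grow by αΔT L = 12.2×10⁻⁶ × 53 × 1475 = 0.9537 mm.
This exceeds the 0.54 mm gap, so the wall pushes back. The portion of expansion that must be recovered elastically is δ_free − gap = 0.9537 − 0.54 = 0.4137 mm.
So σ = E(δ_free − g)/L = 199×10³ × 0.4137/1475 = 55.82 MPa.
P = σA = 55.82 × 475 = 26.51 kN.

P ≈ 26.5 kN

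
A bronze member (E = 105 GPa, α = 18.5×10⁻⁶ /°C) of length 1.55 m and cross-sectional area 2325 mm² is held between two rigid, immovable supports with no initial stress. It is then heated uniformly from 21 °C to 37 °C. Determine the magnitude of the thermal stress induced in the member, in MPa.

With length fixed, the mechanical strain must cancel the thermal strain αΔT = 18.5×10⁻⁶ × 16 = 296×10⁻⁶.
The stress required to suppress this strain is σ = Eε = 105×10³ × 296×10⁻⁶ = 31.08 MPa, compressive since the member is trying to expand.

σ ≈ 31.1 MPa (compressive)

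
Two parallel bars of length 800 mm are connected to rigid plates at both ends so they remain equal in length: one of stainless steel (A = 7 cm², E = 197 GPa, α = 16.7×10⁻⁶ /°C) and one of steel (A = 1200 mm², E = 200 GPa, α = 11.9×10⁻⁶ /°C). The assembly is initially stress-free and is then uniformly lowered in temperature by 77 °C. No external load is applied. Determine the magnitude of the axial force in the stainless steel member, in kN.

The stainless steel has the larger α, so on cooling it would change length more than the steel if both were free. The rigid plates force a common final length, so the stainless steel is put into tension and the steel into compression, with equal and opposite forces P (no external load).
Compatibility of the two members (thermal + elastic change equal): (α₁ − α₂)ΔT = P·[1/(A₁E₁) + 1/(A₂E₂)].
|α₁ − α₂|·ΔT = 4.8×10⁻⁶ × 77 = 0.0003696.
1/(A₁E₁) + 1/(A₂E₂) = 1/(700×197×10³) + 1/(1200×200×10³) = 1.142×10⁻⁸ N⁻¹.
P = 0.0003696 / 1.142×10⁻⁸ = 32370 N = 32.37 kN.

P ≈ 32.4 kN (tensile in the stainless steel)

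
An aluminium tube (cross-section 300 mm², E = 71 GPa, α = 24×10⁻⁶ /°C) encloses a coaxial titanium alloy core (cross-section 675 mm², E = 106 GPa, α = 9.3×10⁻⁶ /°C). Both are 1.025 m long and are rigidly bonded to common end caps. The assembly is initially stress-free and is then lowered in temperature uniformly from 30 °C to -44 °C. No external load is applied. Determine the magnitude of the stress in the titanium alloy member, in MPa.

Equilibrium of a rigid end plate with no external load gives equal and opposite internal forces ±P in the two members. Since α_{aluminium} > α_{titanium alloy}, cooling drives the aluminium into tension and the titanium alloy into compression.
Equating the net (thermal + elastic) strains gives |α₁ − α₂|·ΔT = P·[1/(A₁E₁) + 1/(A₂E₂)].
|α₁ − α₂|·ΔT = 14.7×10⁻⁶ × 74 = 0.001088.
1/(A₁E₁) + 1/(A₂E₂) = 1/(300×71×10³) + 1/(675×106×10³) = 6.092×10⁻⁸ N⁻¹.
P = 0.001088 / 6.092×10⁻⁸ = 17850 N = 17.85 kN.
σ_{titanium alloy} = P/A₂ = 17850/675 = 26.45 MPa, compressive.

σ ≈ 26.5 MPa (compressive)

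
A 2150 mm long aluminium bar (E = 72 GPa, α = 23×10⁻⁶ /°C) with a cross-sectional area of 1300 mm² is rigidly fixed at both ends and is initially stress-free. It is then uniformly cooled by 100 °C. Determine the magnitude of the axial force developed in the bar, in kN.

P ≈ 215 kN (tensile)

With zero net strain, σ = E·αΔT = 72 GPa × 23×10⁻⁶ × 100 = 165.6 MPa.
P = AEαΔT = 1300 × 72×10³ × 23×10⁻⁶ × 100 = 215.3 kN (tensile).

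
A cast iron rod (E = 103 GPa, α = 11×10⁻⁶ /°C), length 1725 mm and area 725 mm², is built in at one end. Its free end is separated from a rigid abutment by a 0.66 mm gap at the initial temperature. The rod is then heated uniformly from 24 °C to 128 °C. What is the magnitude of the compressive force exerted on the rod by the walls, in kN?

P ≈ 56.9 kN

Unrestrained expansion: δ_free = αΔT L = 11×10⁻⁶ × 104 × 1725 = 1.973 mm.
After closing the 0.66 mm clearance, 1.973 − 0.66 = 1.313 mm of expansion remains to be suppressed by the wall.
That suppressed elongation corresponds to σ = E·Δ/L = 103×10³ × 1.313/1725 = 78.42 MPa.
Force on the wall = σA = 78.42 × 725 mm² = 56.86 kN.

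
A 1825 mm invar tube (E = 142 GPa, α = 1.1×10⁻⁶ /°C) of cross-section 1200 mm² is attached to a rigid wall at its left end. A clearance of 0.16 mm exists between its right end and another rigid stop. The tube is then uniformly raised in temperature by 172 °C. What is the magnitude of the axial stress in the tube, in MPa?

σ ≈ 14.4 MPa (compressive)

Unrestrained expansion: δ_free = αΔT L = 1.1×10⁻⁶ × 172 × 1825 = 0.3453 mm.
After closing the 0.16 mm clearance, 0.3453 − 0.16 = 0.1853 mm of expansion remains to be suppressed by the wall.
That suppressed elongation corresponds to σ = E·Δ/L = 142×10³ × 0.1853/1825 = 14.42 MPa.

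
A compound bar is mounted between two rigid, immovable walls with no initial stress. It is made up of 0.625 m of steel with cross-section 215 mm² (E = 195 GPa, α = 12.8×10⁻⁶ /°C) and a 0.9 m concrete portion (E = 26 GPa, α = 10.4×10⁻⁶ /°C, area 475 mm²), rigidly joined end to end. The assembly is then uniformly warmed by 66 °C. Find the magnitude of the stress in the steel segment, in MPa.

With the walls removed the bar would change length by δ_free = Σ αᵢΔT Lᵢ = 12.8×10⁻⁶×66×625 + 10.4×10⁻⁶×66×900 = 1.146 mm.
The rigid supports impose zero overall length change; the single axial force P common to all segments must satisfy P Σ Lᵢ/(AᵢEᵢ) = δ_free.
The series flexibility is Σ Lᵢ/(AᵢEᵢ) = 625/(215×195×10³) + 900/(475×26×10³) = 8.778×10⁻⁵ mm/N.
P = 1.146 / 8.778×10⁻⁵ = 13050 N = 13.05 kN, compressive.
σ_{steel} = P / A = 13050 / 215 = 60.71 MPa.

σ ≈ 60.7 MPa (compressive)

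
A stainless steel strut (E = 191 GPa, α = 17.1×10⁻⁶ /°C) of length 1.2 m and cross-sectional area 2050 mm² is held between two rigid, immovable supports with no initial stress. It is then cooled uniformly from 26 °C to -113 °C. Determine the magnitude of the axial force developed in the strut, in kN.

Full restraint means ε = 0, so the stress is σ = EαΔT = 191×10³ × 17.1×10⁻⁶ × 139 = 454 MPa.
P = AEαΔT = 2050 × 191×10³ × 17.1×10⁻⁶ × 139 = 930.7 kN (tensile).

P ≈ 931 kN (tensile)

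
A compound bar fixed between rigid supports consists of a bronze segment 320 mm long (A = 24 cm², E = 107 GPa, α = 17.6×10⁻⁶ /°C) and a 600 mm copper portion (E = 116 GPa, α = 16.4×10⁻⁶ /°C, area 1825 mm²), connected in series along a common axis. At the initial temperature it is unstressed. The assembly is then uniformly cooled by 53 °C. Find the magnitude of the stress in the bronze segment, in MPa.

σ ≈ 83.7 MPa (tensile)

With the walls removed the bar would change length by δ_free = Σ αᵢΔT Lᵢ = 17.6×10⁻⁶×53×320 + 16.4×10⁻⁶×53×600 = 0.82 mm.
The walls prevent any net length change, so an axial force P (same in every segment) develops. Compatibility: P · Σ Lᵢ/(AᵢEᵢ) = δ_free.
The series flexibility is Σ Lᵢ/(AᵢEᵢ) = 320/(2400×107×10³) + 600/(1825×116×10³) = 4.08×10⁻⁶ mm/N.
Hence P = δ_free / Σ(L/AE) = 0.82/4.08×10⁻⁶ = 201 kN (tensile).
σ_{bronze} = P / A = 201000 / 2400 = 83.74 MPa.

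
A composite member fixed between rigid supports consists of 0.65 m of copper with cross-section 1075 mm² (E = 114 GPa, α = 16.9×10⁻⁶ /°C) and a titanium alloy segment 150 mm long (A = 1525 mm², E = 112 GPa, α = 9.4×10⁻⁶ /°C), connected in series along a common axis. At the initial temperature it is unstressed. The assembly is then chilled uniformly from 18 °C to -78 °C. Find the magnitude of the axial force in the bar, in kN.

With the walls removed the bar would change length by δ_free = Σ αᵢΔT Lᵢ = 16.9×10⁻⁶×96×650 + 9.4×10⁻⁶×96×150 = 1.19 mm.
Since the ends are fixed, an axial force P builds up, equal in every segment, with P · Σ Lᵢ/(AᵢEᵢ) = δ_free.
The series flexibility is Σ Lᵢ/(AᵢEᵢ) = 650/(1075×114×10³) + 150/(1525×112×10³) = 6.182×10⁻⁶ mm/N.
So P = 1.19 / 6.182×10⁻⁶ = 192.5 kN, tensile.

P ≈ 192 kN (tensile)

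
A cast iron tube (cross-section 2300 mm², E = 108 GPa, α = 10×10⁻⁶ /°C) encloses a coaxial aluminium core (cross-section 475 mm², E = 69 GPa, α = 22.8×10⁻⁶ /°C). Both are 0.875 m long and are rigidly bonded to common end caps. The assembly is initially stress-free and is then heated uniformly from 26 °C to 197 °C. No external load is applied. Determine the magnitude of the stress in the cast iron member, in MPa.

σ ≈ 27.6 MPa (tensile)

The aluminium has the larger α, so on heating it would change length more than the cast iron if both were free. The rigid plates force a common final length, so the aluminium is put into compression and the cast iron into tension, with equal and opposite forces P (no external load).
Compatibility of the two members (thermal + elastic change equal): (α₁ − α₂)ΔT = P·[1/(A₁E₁) + 1/(A₂E₂)].
|α₁ − α₂|·ΔT = 12.8×10⁻⁶ × 171 = 0.002189.
1/(A₁E₁) + 1/(A₂E₂) = 1/(2300×108×10³) + 1/(475×69×10³) = 3.454×10⁻⁸ N⁻¹.
P = 0.002189 / 3.454×10⁻⁸ = 63380 N = 63.38 kN.
σ_{cast iron} = P/A₁ = 63380/2300 = 27.55 MPa, tensile.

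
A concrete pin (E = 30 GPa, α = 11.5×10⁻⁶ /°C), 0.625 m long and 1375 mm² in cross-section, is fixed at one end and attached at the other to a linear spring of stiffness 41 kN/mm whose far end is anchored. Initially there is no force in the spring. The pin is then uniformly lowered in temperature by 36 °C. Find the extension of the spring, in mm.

Free thermal contraction: δ_free = αΔT L = 11.5×10⁻⁶ × 36 × 625 = 0.2587 mm.
With a force P in the spring, the elastic change of the pin is PL/(AE) and that of the spring is P/k; compatibility requires their sum to equal δ_free.
P [ L/(AE) + 1/k ] = δ_free → P [ 625/(1375×30×10³) + 1/(41×10³) ] = 0.2587.
P = 0.2587 / 3.954×10⁻⁵ = 6544 N.
Spring extension = P/k = 6544/(41×10³) = 0.1596 mm.

δ ≈ 0.16 mm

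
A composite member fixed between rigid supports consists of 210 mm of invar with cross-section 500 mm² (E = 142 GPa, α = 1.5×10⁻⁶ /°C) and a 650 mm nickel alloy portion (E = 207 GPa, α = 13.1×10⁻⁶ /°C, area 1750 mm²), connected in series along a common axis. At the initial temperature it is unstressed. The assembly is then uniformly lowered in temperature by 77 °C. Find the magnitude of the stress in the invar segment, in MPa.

σ ≈ 286 MPa (tensile)

With the walls removed the bar would change length by δ_free = Σ αᵢΔT Lᵢ = 1.5×10⁻⁶×77×210 + 13.1×10⁻⁶×77×650 = 0.6799 mm.
The walls prevent any net length change, so an axial force P (same in every segment) develops. Compatibility: P · Σ Lᵢ/(AᵢEᵢ) = δ_free.
The series flexibility is Σ Lᵢ/(AᵢEᵢ) = 210/(500×142×10³) + 650/(1750×207×10³) = 4.752×10⁻⁶ mm/N.
So P = 0.6799 / 4.752×10⁻⁶ = 143.1 kN, tensile.
σ_{invar} = P / A = 143100 / 500 = 286.2 MPa.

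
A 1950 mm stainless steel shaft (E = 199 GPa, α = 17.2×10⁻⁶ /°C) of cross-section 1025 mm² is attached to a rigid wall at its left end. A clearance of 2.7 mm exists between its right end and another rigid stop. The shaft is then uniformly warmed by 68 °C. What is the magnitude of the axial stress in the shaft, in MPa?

σ ≈ 0 MPa

If the wall were absent the shaft would grow by αΔT L = 17.2×10⁻⁶ × 68 × 1950 = 2.281 mm.
Since δ_free = 2.28 mm is less than the 2.7 mm gap, the shaft never touches the wall. No axial force develops.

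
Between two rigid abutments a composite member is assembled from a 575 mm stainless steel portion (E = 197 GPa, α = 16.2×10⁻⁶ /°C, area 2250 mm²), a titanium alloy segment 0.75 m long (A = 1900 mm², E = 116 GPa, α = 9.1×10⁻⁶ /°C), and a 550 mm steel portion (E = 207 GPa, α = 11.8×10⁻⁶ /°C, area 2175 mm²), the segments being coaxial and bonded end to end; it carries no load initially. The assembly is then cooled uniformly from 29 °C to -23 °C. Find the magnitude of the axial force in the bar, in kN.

If the supports were absent, the total length change would be Σ αᵢΔT Lᵢ = 16.2×10⁻⁶×52×575 + 9.1×10⁻⁶×52×750 + 11.8×10⁻⁶×52×550 = 1.177 mm.
The rigid supports impose zero overall length change; the single axial force P common to all segments must satisfy P Σ Lᵢ/(AᵢEᵢ) = δ_free.
The series flexibility is Σ Lᵢ/(AᵢEᵢ) = 575/(2250×197×10³) + 750/(1900×116×10³) + 550/(2175×207×10³) = 5.922×10⁻⁶ mm/N.
P = 1.177 / 5.922×10⁻⁶ = 198700 N = 198.7 kN, tensile.

P ≈ 199 kN (tensile)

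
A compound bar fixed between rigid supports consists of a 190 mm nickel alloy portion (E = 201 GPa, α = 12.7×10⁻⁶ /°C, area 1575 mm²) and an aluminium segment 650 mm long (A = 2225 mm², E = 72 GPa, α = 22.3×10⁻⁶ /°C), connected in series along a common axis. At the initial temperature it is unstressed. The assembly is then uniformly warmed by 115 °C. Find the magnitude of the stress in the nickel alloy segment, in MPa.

σ ≈ 265 MPa (compressive)

Free thermal expansion of the whole bar: Σ αᵢΔT Lᵢ = 12.7×10⁻⁶×115×190 + 22.3×10⁻⁶×115×650 = 1.944 mm.
Since the ends are fixed, an axial force P builds up, equal in every segment, with P · Σ Lᵢ/(AᵢEᵢ) = δ_free.
Σ Lᵢ/(AᵢEᵢ) = 190/(1575×201×10³) + 650/(2225×72×10³) = 4.658×10⁻⁶ mm/N.
So P = 1.944 / 4.658×10⁻⁶ = 417.5 kN, compressive.
σ_{nickel alloy} = P / A = 417500 / 1575 = 265.1 MPa.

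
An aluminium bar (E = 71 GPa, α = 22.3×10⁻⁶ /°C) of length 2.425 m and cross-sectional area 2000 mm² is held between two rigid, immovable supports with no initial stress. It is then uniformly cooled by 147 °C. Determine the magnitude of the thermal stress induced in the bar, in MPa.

σ ≈ 233 MPa (tensile)

The supports are rigid, so the total axial strain is zero. The restrained thermal strain is ε = αΔT = 22.3×10⁻⁶ × 147 = 3278.1×10⁻⁶.
σ = EαΔT = 71×10³ × 22.3×10⁻⁶ × 147 = 232.7 MPa (tensile; the bar is trying to contract).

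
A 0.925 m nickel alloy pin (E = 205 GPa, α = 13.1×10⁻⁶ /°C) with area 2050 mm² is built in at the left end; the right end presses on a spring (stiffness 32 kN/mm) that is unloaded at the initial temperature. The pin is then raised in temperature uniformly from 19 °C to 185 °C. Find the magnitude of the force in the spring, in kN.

P ≈ 60.1 kN

If the spring were absent the pin would lengthen by αΔT L = 13.1×10⁻⁶ × 166 × 925 = 2.012 mm.
With a force P in the spring, the elastic change of the pin is PL/(AE) and that of the spring is P/k; compatibility requires their sum to equal δ_free.
So P = δ_free / [L/(AE) + 1/k] = 2.012 / [ 925/(2050×205×10³) + 1/(32×10³) ].
P = 2.012 / 3.345×10⁻⁵ = 60130 N.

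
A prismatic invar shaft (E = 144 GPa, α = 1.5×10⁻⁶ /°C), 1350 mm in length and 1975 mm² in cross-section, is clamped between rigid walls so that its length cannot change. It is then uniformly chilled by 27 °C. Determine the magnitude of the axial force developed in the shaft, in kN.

Full restraint means ε = 0, so the stress is σ = EαΔT = 144×10³ × 1.5×10⁻⁶ × 27 = 5.832 MPa.
Axial force P = σA = 5.832 × 1975 = 11520 N = 11.52 kN, tensile.

P ≈ 11.5 kN (tensile)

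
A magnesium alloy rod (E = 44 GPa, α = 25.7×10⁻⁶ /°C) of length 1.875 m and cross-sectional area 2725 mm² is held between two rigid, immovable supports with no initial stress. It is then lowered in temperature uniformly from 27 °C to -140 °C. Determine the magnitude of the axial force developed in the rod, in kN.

P ≈ 515 kN (tensile)

Full restraint means ε = 0, so the stress is σ = EαΔT = 44×10³ × 25.7×10⁻⁶ × 167 = 188.8 MPa.
P = AEαΔT = 2725 × 44×10³ × 25.7×10⁻⁶ × 167 = 514.6 kN (tensile).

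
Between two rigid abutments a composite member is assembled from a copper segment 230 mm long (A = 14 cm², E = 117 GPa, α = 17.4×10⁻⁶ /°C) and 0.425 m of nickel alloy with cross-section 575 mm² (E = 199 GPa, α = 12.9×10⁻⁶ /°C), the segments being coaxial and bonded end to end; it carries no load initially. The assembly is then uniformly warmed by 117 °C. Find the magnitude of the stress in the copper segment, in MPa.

σ ≈ 155 MPa (compressive)

Free thermal expansion of the whole bar: Σ αᵢΔT Lᵢ = 17.4×10⁻⁶×117×230 + 12.9×10⁻⁶×117×425 = 1.11 mm.
The rigid supports impose zero overall length change; the single axial force P common to all segments must satisfy P Σ Lᵢ/(AᵢEᵢ) = δ_free.
The series flexibility is Σ Lᵢ/(AᵢEᵢ) = 230/(1400×117×10³) + 425/(575×199×10³) = 5.118×10⁻⁶ mm/N.
Hence P = δ_free / Σ(L/AE) = 1.11/5.118×10⁻⁶ = 216.8 kN (compressive).
σ_{copper} = P / A = 216800 / 1400 = 154.9 MPa.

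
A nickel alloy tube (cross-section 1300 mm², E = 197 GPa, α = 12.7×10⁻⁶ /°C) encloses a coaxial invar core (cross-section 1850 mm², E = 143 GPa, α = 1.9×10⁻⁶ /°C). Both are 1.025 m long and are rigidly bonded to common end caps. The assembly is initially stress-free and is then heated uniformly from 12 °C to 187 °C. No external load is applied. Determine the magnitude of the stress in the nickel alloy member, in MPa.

The nickel alloy has the larger α, so on heating it would change length more than the invar if both were free. The rigid plates force a common final length, so the nickel alloy is put into compression and the invar into tension, with equal and opposite forces P (no external load).
Equating the net (thermal + elastic) strains gives |α₁ − α₂|·ΔT = P·[1/(A₁E₁) + 1/(A₂E₂)].
|α₁ − α₂|·ΔT = 10.8×10⁻⁶ × 175 = 0.00189.
1/(A₁E₁) + 1/(A₂E₂) = 1/(1300×197×10³) + 1/(1850×143×10³) = 7.685×10⁻⁹ N⁻¹.
P = 0.00189 / 7.685×10⁻⁹ = 245900 N = 245.9 kN.
σ_{nickel alloy} = P/A₁ = 245900/1300 = 189.2 MPa, compressive.

σ ≈ 189 MPa (compressive)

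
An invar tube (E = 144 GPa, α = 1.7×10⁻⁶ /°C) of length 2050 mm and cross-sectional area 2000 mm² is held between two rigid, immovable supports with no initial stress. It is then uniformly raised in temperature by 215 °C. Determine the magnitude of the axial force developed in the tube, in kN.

With zero net strain, σ = E·αΔT = 144 GPa × 1.7×10⁻⁶ × 215 = 52.63 MPa.
Axial force P = σA = 52.63 × 2000 = 105300 N = 105.3 kN, compressive.

P ≈ 105 kN (compressive)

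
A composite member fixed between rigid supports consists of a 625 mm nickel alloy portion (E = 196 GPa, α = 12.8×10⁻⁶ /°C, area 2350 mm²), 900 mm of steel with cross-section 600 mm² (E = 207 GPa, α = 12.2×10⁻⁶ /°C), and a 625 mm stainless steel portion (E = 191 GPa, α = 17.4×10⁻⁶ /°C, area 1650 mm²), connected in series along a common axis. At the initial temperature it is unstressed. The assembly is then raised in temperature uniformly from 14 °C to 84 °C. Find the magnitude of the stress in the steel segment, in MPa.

If the supports were absent, the total length change would be Σ αᵢΔT Lᵢ = 12.8×10⁻⁶×70×625 + 12.2×10⁻⁶×70×900 + 17.4×10⁻⁶×70×625 = 2.09 mm.
Since the ends are fixed, an axial force P builds up, equal in every segment, with P · Σ Lᵢ/(AᵢEᵢ) = δ_free.
The series flexibility is Σ Lᵢ/(AᵢEᵢ) = 625/(2350×196×10³) + 900/(600×207×10³) + 625/(1650×191×10³) = 1.059×10⁻⁵ mm/N.
Hence P = δ_free / Σ(L/AE) = 2.09/1.059×10⁻⁵ = 197.4 kN (compressive).
σ_{steel} = P / A = 197400 / 600 = 329 MPa.

σ ≈ 329 MPa (compressive)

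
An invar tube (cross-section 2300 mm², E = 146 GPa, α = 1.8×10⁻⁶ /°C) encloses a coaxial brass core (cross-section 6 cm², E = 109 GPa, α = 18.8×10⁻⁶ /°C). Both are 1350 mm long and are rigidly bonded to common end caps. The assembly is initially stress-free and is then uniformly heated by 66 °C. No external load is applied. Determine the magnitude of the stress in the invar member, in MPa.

σ ≈ 26.7 MPa (tensile)

The brass has the larger α, so on heating it would change length more than the invar if both were free. The rigid plates force a common final length, so the brass is put into compression and the invar into tension, with equal and opposite forces P (no external load).
Equating the net (thermal + elastic) strains gives |α₁ − α₂|·ΔT = P·[1/(A₁E₁) + 1/(A₂E₂)].
|α₁ − α₂|·ΔT = 17×10⁻⁶ × 66 = 0.001122.
1/(A₁E₁) + 1/(A₂E₂) = 1/(2300×146×10³) + 1/(600×109×10³) = 1.827×10⁻⁸ N⁻¹.
So P = 0.001122 / 1.827×10⁻⁸ = 61.42 kN.
σ_{invar} = P/A₁ = 61420/2300 = 26.7 MPa, tensile.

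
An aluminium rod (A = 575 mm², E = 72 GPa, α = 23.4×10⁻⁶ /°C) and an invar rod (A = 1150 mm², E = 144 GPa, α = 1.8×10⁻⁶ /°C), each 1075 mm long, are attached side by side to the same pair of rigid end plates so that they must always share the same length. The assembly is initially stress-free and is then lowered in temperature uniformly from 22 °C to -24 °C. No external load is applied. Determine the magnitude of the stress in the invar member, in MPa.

Both members must finish at the same length. With the larger α, the aluminium tends to over-contract; the plates restrain it, putting the aluminium in tension and the invar in compression. With no external load the two internal forces are equal and opposite, magnitude P.
Compatibility of the two members (thermal + elastic change equal): (α₁ − α₂)ΔT = P·[1/(A₁E₁) + 1/(A₂E₂)].
|α₁ − α₂|·ΔT = 21.6×10⁻⁶ × 46 = 0.0009936.
1/(A₁E₁) + 1/(A₂E₂) = 1/(575×72×10³) + 1/(1150×144×10³) = 3.019×10⁻⁸ N⁻¹.
P = 0.0009936 / 3.019×10⁻⁸ = 32910 N = 32.91 kN.
σ_{invar} = P/A₂ = 32910/1150 = 28.62 MPa, compressive.

σ ≈ 28.6 MPa (compressive)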